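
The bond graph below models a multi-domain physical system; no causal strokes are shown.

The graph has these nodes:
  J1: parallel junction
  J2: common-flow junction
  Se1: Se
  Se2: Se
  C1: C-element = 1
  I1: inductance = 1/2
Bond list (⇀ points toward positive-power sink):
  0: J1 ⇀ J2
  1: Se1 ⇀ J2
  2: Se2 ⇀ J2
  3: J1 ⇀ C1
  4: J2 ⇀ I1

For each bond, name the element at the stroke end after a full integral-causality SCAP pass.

#1 |J2  (source Se1 imposes e)
#2 |J2  (Se2 fixes effort; stroke away)
#3 |J1  (C1 integral (e out))
#0 |J2  (0-jn J1 has e-setter on 3)
#4 |I1  (J2: last free bond brings flow in)

bond 0 |J2
bond 1 |J2
bond 2 |J2
bond 3 |J1
bond 4 |I1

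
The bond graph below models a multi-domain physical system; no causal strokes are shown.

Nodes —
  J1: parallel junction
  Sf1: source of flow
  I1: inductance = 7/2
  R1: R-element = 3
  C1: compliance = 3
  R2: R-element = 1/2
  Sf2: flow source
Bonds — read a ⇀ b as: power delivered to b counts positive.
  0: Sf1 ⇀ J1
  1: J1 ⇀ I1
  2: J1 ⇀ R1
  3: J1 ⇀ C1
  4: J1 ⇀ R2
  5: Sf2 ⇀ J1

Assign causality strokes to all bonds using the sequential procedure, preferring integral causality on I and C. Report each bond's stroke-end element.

β0 |Sf1  (Sf1: flow source, stroke at near end)
β5 |Sf2  (Sf2 (Sf) sets flow on bond)
β1 |I1  (I1: I, integral causality)
β3 |J1  (C1 outputs effort q/C1)
β2 |R1  (common-e at J1 fixed by 3)
β4 |R2  (J1 effort already set via bond 3)

bond 0 stroke at Sf1
bond 1 stroke at I1
bond 2 stroke at R1
bond 3 stroke at J1
bond 4 stroke at R2
bond 5 stroke at Sf2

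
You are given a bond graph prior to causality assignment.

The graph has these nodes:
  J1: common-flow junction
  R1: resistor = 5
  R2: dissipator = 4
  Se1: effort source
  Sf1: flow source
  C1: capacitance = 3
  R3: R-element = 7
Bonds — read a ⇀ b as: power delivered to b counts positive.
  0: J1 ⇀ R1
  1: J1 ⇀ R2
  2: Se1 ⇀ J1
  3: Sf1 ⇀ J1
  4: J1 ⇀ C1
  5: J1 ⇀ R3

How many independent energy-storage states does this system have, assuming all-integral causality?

bond 2 stroke at J1  (Se1 fixes effort; stroke away)
bond 3 stroke at Sf1  (Sf1 (Sf) sets flow on bond)
bond 0 stroke at J1  (common-f at J1 fixed by 3)
bond 1 stroke at J1  (common-f at J1 fixed by 3)
bond 4 stroke at J1  (common-f at J1 fixed by 3)
bond 5 stroke at J1  (1-jn J1 has f-setter on 3)

1  (C1 all integral)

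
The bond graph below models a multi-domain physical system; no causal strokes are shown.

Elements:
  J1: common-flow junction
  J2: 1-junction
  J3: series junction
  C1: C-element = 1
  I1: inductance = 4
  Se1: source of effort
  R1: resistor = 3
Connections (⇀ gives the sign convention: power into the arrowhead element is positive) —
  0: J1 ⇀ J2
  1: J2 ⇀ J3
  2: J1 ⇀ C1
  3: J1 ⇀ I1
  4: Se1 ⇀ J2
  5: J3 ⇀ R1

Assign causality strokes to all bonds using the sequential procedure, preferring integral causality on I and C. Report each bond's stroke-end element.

b4 →J2  (Se1 (Se) sets effort on bond)
b2 →J1  (C1: C, integral causality)
b3 →I1  (I1 outputs flow p/I1)
b0 →J1  (common-f at J1 fixed by 3)
b1 →J2  (1-jn J2 has f-setter on 0)
b5 →J3  (J3: bond 1 brought flow, rest push out)

b0 →J1
b1 →J2
b2 →J1
b3 →I1
b4 →J2
b5 →J3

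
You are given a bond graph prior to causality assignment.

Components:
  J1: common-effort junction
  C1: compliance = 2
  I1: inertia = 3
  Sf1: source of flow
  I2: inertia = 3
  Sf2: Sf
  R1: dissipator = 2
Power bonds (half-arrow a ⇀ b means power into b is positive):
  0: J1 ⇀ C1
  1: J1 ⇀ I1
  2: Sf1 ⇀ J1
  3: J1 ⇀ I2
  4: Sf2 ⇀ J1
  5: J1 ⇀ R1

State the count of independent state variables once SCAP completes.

3  (C1, I1, I2 all integral)

bond 2 |Sf1  (Sf1 (Sf) sets flow on bond)
bond 4 |Sf2  (source Sf2 imposes f)
bond 0 |J1  (C1 integral (e out))
bond 1 |I1  (J1 effort already set via bond 0)
bond 3 |I2  (J1 effort already set via bond 0)
bond 5 |R1  (0-jn J1 has e-setter on 0)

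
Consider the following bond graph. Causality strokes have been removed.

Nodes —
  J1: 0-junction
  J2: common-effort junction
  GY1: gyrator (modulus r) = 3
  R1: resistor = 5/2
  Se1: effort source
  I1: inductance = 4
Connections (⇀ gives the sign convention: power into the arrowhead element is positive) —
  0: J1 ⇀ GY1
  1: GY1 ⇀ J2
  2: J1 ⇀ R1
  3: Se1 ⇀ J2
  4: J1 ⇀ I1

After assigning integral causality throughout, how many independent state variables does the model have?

b3 →J2  (source Se1 imposes e)
b1 →GY1  (common-e at J2 fixed by 3)
b0 →GY1  (GY1 both-in/both-out from 1)
b4 →I1  (I1: I, integral causality)
b2 →J1  (only one effort-in slot at J1)

1  (I1 all integral)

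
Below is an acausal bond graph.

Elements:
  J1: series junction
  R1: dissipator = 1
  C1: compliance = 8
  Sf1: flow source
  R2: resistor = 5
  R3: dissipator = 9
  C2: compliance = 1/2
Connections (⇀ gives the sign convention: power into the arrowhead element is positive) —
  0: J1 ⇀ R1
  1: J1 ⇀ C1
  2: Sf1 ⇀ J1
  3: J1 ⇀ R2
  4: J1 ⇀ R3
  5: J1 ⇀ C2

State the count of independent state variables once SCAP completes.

2  (C1, C2 all integral)

#2 →Sf1  (Sf1 (Sf) sets flow on bond)
#0 →J1  (common-f at J1 fixed by 2)
#1 →J1  (J1 flow already set via bond 2)
#3 →J1  (common-f at J1 fixed by 2)
#4 →J1  (common-f at J1 fixed by 2)
#5 →J1  (1-jn J1 has f-setter on 2)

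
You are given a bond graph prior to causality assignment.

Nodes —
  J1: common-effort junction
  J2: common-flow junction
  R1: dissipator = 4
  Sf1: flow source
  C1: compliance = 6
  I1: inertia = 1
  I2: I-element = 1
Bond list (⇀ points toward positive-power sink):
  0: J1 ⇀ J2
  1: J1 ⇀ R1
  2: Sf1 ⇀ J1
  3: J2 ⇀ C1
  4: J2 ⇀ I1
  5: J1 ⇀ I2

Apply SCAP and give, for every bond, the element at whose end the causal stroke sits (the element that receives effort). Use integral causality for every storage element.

β2 stroke→Sf1  (source Sf1 imposes f)
β3 stroke→J2  (C1 outputs effort q/C1)
β4 stroke→I1  (I1: I, integral causality)
β0 stroke→J2  (J2 flow already set via bond 4)
β5 stroke→I2  (I2 outputs flow p/I2)
β1 stroke→J1  (J1: last free bond brings effort in)

bond 0 stroke at J2
bond 1 stroke at J1
bond 2 stroke at Sf1
bond 3 stroke at J2
bond 4 stroke at I1
bond 5 stroke at I2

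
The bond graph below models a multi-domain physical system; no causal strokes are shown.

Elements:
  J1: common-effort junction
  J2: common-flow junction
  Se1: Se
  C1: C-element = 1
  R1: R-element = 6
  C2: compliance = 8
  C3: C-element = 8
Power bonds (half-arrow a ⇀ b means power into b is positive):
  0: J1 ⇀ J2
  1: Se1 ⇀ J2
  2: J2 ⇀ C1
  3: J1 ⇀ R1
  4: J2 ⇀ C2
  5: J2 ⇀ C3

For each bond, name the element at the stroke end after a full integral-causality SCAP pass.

b0 |J1
b1 |J2
b2 |J2
b3 |R1
b4 |J2
b5 |J2

b1 →J2  (source Se1 imposes e)
b2 →J2  (C1: C, integral causality)
b4 →J2  (C2 outputs effort q/C2)
b5 →J2  (prefer integral on C3)
b0 →J1  (J2: last free bond brings flow in)
b3 →R1  (J1: bond 0 brought effort, rest push out)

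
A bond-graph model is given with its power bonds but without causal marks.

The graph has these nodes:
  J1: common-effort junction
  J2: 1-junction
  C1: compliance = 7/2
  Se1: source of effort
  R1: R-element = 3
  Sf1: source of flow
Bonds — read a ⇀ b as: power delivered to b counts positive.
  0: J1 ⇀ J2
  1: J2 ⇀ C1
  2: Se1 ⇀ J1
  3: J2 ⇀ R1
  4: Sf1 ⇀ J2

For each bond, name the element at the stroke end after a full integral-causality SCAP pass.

β2 →J1  (Se1 fixes effort; stroke away)
β4 →Sf1  (Sf1 fixes flow; stroke at Sf1)
β0 →J2  (J1: bond 2 brought effort, rest push out)
β1 →J2  (common-f at J2 fixed by 4)
β3 →J2  (1-jn J2 has f-setter on 4)

β0 |J2
β1 |J2
β2 |J1
β3 |J2
β4 |Sf1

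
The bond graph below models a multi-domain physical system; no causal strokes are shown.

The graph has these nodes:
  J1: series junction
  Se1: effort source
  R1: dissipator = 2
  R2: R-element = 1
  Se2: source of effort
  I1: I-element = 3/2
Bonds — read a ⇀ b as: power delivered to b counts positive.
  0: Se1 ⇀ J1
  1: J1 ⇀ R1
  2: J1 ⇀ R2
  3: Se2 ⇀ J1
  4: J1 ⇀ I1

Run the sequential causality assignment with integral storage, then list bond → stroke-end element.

#0 stroke at J1  (Se1: effort source, stroke at far end)
#3 stroke at J1  (Se2 fixes effort; stroke away)
#4 stroke at I1  (I1 outputs flow p/I1)
#1 stroke at J1  (J1: bond 4 brought flow, rest push out)
#2 stroke at J1  (1-jn J1 has f-setter on 4)

bond 0 |J1
bond 1 |J1
bond 2 |J1
bond 3 |J1
bond 4 |I1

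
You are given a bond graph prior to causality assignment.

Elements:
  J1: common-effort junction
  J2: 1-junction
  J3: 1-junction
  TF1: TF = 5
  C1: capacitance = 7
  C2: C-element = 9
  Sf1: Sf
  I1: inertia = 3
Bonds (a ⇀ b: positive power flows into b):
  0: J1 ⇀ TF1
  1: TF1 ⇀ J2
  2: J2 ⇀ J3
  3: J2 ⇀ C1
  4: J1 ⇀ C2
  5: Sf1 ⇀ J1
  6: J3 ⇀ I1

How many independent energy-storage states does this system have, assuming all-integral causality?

#5 stroke at Sf1  (source Sf1 imposes f)
#3 stroke at J2  (C1: C, integral causality)
#4 stroke at J1  (prefer integral on C2)
#0 stroke at TF1  (J1: bond 4 brought effort, rest push out)
#1 stroke at J2  (TF1: transformer flips bond 0)
#2 stroke at J3  (closing 1-jn rule on J2)
#6 stroke at I1  (J3 needs exactly one f-in)

3  (C1, C2, I1 all integral)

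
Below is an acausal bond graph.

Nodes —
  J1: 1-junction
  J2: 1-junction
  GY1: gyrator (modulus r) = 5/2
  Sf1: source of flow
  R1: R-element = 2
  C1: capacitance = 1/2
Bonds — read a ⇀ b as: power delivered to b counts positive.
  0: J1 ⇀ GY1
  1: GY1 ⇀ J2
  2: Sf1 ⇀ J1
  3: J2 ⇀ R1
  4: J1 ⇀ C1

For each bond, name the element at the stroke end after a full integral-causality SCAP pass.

#2 stroke at Sf1  (Sf1 (Sf) sets flow on bond)
#0 stroke at J1  (J1: bond 2 brought flow, rest push out)
#4 stroke at J1  (J1: bond 2 brought flow, rest push out)
#1 stroke at J2  (GY GY1: same side as bond 0)
#3 stroke at R1  (closing 1-jn rule on J2)

b0 →J1
b1 →J2
b2 →Sf1
b3 →R1
b4 →J1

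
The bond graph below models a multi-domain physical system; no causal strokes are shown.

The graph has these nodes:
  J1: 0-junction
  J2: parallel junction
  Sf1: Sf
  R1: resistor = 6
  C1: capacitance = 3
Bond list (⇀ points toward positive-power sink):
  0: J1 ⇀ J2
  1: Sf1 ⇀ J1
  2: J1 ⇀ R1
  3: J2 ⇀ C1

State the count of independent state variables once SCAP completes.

1  (C1 all integral)

bond 1 stroke at Sf1  (source Sf1 imposes f)
bond 3 stroke at J2  (prefer integral on C1)
bond 0 stroke at J1  (J2 effort already set via bond 3)
bond 2 stroke at R1  (J1 effort already set via bond 0)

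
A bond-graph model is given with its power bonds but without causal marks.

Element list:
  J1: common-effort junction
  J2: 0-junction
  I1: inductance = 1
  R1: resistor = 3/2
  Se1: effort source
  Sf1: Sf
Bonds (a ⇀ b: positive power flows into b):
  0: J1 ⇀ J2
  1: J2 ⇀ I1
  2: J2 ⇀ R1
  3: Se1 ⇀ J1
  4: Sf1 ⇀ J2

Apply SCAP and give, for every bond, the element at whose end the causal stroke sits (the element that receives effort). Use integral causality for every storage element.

bond 3 stroke→J1  (Se1: effort source, stroke at far end)
bond 4 stroke→Sf1  (Sf1: flow source, stroke at near end)
bond 0 stroke→J2  (common-e at J1 fixed by 3)
bond 1 stroke→I1  (0-jn J2 has e-setter on 0)
bond 2 stroke→R1  (J2 effort already set via bond 0)

b0 →J2
b1 →I1
b2 →R1
b3 →J1
b4 →Sf1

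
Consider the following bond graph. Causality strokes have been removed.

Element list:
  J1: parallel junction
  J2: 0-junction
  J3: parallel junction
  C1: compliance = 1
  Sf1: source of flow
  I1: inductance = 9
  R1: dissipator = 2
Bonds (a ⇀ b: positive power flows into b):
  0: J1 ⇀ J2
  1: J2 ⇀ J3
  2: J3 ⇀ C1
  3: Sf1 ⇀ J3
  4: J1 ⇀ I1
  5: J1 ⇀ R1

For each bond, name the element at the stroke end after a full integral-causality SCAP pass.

β0 |J1
β1 |J2
β2 |J3
β3 |Sf1
β4 |I1
β5 |R1

#3 stroke→Sf1  (Sf1: flow source, stroke at near end)
#2 stroke→J3  (C1 outputs effort q/C1)
#1 stroke→J2  (J3 effort already set via bond 2)
#0 stroke→J1  (0-jn J2 has e-setter on 1)
#4 stroke→I1  (J1 effort already set via bond 0)
#5 stroke→R1  (0-jn J1 has e-setter on 0)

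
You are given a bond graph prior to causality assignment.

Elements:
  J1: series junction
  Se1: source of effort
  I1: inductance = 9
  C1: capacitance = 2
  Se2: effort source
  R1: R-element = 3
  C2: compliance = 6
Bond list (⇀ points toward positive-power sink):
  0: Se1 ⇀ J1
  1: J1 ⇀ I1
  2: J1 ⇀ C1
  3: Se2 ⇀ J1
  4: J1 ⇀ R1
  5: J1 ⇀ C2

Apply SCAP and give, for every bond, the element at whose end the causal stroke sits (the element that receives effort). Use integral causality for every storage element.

bond 0 stroke→J1  (Se1: effort source, stroke at far end)
bond 3 stroke→J1  (Se2 fixes effort; stroke away)
bond 1 stroke→I1  (I1: I, integral causality)
bond 2 stroke→J1  (1-jn J1 has f-setter on 1)
bond 4 stroke→J1  (1-jn J1 has f-setter on 1)
bond 5 stroke→J1  (J1: bond 1 brought flow, rest push out)

β0 stroke at J1
β1 stroke at I1
β2 stroke at J1
β3 stroke at J1
β4 stroke at J1
β5 stroke at J1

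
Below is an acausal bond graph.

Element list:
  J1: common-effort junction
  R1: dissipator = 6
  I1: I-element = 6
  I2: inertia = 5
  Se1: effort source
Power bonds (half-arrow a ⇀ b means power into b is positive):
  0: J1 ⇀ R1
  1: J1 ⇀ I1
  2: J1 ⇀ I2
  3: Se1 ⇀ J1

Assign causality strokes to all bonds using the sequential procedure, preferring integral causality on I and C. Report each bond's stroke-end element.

#3 stroke at J1  (source Se1 imposes e)
#0 stroke at R1  (J1 effort already set via bond 3)
#1 stroke at I1  (0-jn J1 has e-setter on 3)
#2 stroke at I2  (J1 effort already set via bond 3)

b0 stroke at R1
b1 stroke at I1
b2 stroke at I2
b3 stroke at J1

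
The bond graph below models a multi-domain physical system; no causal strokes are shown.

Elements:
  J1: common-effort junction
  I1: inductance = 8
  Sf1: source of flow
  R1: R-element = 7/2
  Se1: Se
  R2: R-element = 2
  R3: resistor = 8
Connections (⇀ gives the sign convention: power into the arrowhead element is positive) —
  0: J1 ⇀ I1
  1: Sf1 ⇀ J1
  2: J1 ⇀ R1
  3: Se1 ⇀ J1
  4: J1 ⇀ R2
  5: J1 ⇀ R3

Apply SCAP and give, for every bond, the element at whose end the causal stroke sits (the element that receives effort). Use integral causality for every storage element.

bond 0 stroke→I1
bond 1 stroke→Sf1
bond 2 stroke→R1
bond 3 stroke→J1
bond 4 stroke→R2
bond 5 stroke→R3

b1 →Sf1  (Sf1 (Sf) sets flow on bond)
b3 →J1  (source Se1 imposes e)
b0 →I1  (common-e at J1 fixed by 3)
b2 →R1  (common-e at J1 fixed by 3)
b4 →R2  (J1: bond 3 brought effort, rest push out)
b5 →R3  (J1 effort already set via bond 3)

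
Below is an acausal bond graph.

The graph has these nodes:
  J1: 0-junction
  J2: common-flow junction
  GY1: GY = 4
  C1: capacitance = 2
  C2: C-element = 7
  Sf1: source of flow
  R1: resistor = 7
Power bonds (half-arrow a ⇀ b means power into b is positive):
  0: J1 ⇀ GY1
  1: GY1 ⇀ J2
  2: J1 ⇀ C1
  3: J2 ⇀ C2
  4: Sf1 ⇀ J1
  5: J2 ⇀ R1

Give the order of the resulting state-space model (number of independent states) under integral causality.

2  (C1, C2 all integral)

b4 stroke at Sf1  (Sf1 (Sf) sets flow on bond)
b2 stroke at J1  (prefer integral on C1)
b0 stroke at GY1  (common-e at J1 fixed by 2)
b1 stroke at GY1  (through GY1, causality inverts; strokes same side of GY1)
b3 stroke at J2  (common-f at J2 fixed by 1)
b5 stroke at J2  (J2 flow already set via bond 1)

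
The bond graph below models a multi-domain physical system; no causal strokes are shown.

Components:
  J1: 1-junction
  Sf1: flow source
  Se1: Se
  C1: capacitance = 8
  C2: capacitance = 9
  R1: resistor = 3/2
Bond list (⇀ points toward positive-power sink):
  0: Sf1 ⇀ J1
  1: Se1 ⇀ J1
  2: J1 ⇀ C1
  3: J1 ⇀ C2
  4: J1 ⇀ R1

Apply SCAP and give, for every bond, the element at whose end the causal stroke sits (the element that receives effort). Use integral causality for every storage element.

β0 |Sf1  (source Sf1 imposes f)
β1 |J1  (source Se1 imposes e)
β2 |J1  (J1: bond 0 brought flow, rest push out)
β3 |J1  (common-f at J1 fixed by 0)
β4 |J1  (J1 flow already set via bond 0)

bond 0 |Sf1
bond 1 |J1
bond 2 |J1
bond 3 |J1
bond 4 |J1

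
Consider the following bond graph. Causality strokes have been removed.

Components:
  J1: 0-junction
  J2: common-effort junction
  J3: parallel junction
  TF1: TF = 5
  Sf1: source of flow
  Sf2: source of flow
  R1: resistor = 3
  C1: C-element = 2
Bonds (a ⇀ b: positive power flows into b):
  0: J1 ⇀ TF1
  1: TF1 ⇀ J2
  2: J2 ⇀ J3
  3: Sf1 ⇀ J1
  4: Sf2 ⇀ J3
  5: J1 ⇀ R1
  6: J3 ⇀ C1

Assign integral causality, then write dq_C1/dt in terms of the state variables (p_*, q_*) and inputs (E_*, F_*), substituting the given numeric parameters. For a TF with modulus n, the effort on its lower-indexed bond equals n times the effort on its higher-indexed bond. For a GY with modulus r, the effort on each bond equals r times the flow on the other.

dq_C1/dt = 5*F_Sf1 + F_Sf2 - 25*q_C1/6

b3 stroke→Sf1  (Sf1 fixes flow; stroke at Sf1)
b4 stroke→Sf2  (Sf2: flow source, stroke at near end)
b6 stroke→J3  (prefer integral on C1)
b2 stroke→J2  (J3: bond 6 brought effort, rest push out)
b1 stroke→TF1  (J2: bond 2 brought effort, rest push out)
b0 stroke→J1  (TF1: transformer flips bond 1)
b5 stroke→R1  (0-jn J1 has e-setter on 0)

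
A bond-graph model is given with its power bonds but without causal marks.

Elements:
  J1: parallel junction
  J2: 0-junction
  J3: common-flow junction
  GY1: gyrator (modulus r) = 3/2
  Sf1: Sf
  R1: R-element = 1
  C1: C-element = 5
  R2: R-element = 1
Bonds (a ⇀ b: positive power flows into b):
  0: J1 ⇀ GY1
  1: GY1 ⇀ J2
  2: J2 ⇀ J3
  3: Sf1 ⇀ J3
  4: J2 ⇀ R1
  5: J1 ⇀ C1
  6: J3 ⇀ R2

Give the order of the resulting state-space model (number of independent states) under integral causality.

#3 stroke→Sf1  (Sf1: flow source, stroke at near end)
#2 stroke→J3  (1-jn J3 has f-setter on 3)
#6 stroke→J3  (1-jn J3 has f-setter on 3)
#5 stroke→J1  (C1: C, integral causality)
#0 stroke→GY1  (J1: bond 5 brought effort, rest push out)
#1 stroke→GY1  (GY1 both-in/both-out from 0)
#4 stroke→J2  (only one effort-in slot at J2)

1  (C1 all integral)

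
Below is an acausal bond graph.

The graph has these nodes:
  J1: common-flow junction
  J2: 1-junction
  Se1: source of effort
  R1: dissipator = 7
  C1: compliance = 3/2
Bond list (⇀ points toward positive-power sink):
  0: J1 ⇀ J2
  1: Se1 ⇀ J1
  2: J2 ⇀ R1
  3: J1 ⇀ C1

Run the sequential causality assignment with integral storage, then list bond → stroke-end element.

#1 |J1  (Se1 (Se) sets effort on bond)
#3 |J1  (C1: C, integral causality)
#0 |J2  (only one flow-in slot at J1)
#2 |R1  (only one flow-in slot at J2)

bond 0 stroke→J2
bond 1 stroke→J1
bond 2 stroke→R1
bond 3 stroke→J1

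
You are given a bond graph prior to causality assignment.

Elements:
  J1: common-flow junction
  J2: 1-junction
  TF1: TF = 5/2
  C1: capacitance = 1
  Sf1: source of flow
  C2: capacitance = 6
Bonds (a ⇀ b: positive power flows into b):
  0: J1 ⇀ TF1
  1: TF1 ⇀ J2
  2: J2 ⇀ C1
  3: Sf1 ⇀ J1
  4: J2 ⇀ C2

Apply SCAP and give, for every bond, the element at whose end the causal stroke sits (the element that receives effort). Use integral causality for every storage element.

β3 |Sf1  (Sf1: flow source, stroke at near end)
β0 |J1  (common-f at J1 fixed by 3)
β1 |TF1  (TF1: transformer flips bond 0)
β2 |J2  (J2: bond 1 brought flow, rest push out)
β4 |J2  (J2: bond 1 brought flow, rest push out)

β0 |J1
β1 |TF1
β2 |J2
β3 |Sf1
β4 |J2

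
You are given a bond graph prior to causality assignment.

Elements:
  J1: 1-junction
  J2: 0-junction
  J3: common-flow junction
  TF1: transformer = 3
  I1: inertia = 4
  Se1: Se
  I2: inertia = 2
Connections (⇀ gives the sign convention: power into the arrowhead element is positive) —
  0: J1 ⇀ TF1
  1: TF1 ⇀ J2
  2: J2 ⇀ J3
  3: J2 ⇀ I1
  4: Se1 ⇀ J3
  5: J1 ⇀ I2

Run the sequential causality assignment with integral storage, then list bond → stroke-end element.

bond 4 stroke at J3  (Se1 (Se) sets effort on bond)
bond 2 stroke at J2  (closing 1-jn rule on J3)
bond 1 stroke at TF1  (J2: bond 2 brought effort, rest push out)
bond 3 stroke at I1  (J2: bond 2 brought effort, rest push out)
bond 0 stroke at J1  (TF1: transformer flips bond 1)
bond 5 stroke at I2  (only one flow-in slot at J1)

bond 0 stroke at J1
bond 1 stroke at TF1
bond 2 stroke at J2
bond 3 stroke at I1
bond 4 stroke at J3
bond 5 stroke at I2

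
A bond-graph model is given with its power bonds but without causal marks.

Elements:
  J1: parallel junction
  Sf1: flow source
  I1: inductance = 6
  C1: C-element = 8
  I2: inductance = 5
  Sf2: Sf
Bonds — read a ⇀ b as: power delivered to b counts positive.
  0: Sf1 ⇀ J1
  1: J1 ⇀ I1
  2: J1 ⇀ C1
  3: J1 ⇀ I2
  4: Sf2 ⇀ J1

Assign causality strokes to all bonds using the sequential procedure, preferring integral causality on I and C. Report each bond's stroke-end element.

bond 0 stroke at Sf1
bond 1 stroke at I1
bond 2 stroke at J1
bond 3 stroke at I2
bond 4 stroke at Sf2

β0 stroke at Sf1  (Sf1: flow source, stroke at near end)
β4 stroke at Sf2  (Sf2 fixes flow; stroke at Sf2)
β1 stroke at I1  (I1: I, integral causality)
β2 stroke at J1  (prefer integral on C1)
β3 stroke at I2  (0-jn J1 has e-setter on 2)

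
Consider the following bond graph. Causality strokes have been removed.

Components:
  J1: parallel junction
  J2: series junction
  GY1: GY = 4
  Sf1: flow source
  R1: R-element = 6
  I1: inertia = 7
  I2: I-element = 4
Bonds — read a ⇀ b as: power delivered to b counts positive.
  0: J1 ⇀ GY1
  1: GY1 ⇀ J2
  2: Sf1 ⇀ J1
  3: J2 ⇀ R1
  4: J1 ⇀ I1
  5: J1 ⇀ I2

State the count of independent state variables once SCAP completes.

#2 →Sf1  (Sf1 (Sf) sets flow on bond)
#4 →I1  (I1 integral (f out))
#5 →I2  (I2 outputs flow p/I2)
#0 →J1  (closing 0-jn rule on J1)
#1 →J2  (GY1 both-in/both-out from 0)
#3 →R1  (closing 1-jn rule on J2)

2  (I1, I2 all integral)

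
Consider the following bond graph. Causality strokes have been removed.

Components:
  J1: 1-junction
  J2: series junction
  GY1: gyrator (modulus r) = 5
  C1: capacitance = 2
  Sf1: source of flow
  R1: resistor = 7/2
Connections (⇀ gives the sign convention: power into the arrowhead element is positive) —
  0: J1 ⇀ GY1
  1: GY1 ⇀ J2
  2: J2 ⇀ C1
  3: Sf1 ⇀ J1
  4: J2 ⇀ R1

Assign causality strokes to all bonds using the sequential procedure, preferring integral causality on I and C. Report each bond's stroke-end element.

β3 |Sf1  (source Sf1 imposes f)
β0 |J1  (common-f at J1 fixed by 3)
β1 |J2  (through GY1, causality inverts; strokes same side of GY1)
β2 |J2  (C1: C, integral causality)
β4 |R1  (J2: last free bond brings flow in)

b0 →J1
b1 →J2
b2 →J2
b3 →Sf1
b4 →R1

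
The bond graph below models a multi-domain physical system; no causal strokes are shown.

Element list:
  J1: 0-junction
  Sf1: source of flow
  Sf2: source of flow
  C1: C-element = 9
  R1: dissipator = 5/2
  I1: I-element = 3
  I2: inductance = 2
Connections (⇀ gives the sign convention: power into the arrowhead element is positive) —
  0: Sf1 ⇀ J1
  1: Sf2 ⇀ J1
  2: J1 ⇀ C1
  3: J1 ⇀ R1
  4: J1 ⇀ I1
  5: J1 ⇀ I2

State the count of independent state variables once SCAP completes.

β0 stroke→Sf1  (Sf1: flow source, stroke at near end)
β1 stroke→Sf2  (Sf2: flow source, stroke at near end)
β2 stroke→J1  (prefer integral on C1)
β3 stroke→R1  (common-e at J1 fixed by 2)
β4 stroke→I1  (common-e at J1 fixed by 2)
β5 stroke→I2  (J1 effort already set via bond 2)

3  (C1, I1, I2 all integral)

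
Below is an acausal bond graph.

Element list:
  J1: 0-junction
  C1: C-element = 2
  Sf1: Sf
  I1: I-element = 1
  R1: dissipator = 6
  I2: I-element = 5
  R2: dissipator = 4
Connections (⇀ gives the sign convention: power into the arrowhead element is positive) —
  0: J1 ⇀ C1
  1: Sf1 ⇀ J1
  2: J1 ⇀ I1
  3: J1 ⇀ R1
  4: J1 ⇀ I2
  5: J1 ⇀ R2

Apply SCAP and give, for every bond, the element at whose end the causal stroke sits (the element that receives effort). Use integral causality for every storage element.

#0 →J1
#1 →Sf1
#2 →I1
#3 →R1
#4 →I2
#5 →R2

bond 1 stroke at Sf1  (source Sf1 imposes f)
bond 0 stroke at J1  (C1: C, integral causality)
bond 2 stroke at I1  (J1: bond 0 brought effort, rest push out)
bond 3 stroke at R1  (0-jn J1 has e-setter on 0)
bond 4 stroke at I2  (J1 effort already set via bond 0)
bond 5 stroke at R2  (common-e at J1 fixed by 0)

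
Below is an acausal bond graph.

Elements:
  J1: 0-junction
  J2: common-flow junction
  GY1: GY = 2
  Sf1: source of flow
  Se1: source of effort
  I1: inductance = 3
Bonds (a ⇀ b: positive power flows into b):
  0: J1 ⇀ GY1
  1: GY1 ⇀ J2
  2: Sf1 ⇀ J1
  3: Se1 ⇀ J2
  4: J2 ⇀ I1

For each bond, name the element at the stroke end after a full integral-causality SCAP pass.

#0 stroke→J1
#1 stroke→J2
#2 stroke→Sf1
#3 stroke→J2
#4 stroke→I1

bond 2 |Sf1  (source Sf1 imposes f)
bond 3 |J2  (Se1 fixes effort; stroke away)
bond 0 |J1  (closing 0-jn rule on J1)
bond 1 |J2  (through GY1, causality inverts; strokes same side of GY1)
bond 4 |I1  (J2 needs exactly one f-in)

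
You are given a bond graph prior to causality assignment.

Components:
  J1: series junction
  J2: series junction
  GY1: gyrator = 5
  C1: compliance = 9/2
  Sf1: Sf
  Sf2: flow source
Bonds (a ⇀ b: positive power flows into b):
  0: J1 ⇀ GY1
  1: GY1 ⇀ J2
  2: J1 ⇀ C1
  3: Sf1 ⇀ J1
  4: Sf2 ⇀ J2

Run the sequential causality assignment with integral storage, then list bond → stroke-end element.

β0 stroke→J1
β1 stroke→J2
β2 stroke→J1
β3 stroke→Sf1
β4 stroke→Sf2

#3 |Sf1  (Sf1: flow source, stroke at near end)
#4 |Sf2  (Sf2 fixes flow; stroke at Sf2)
#0 |J1  (J1 flow already set via bond 3)
#2 |J1  (common-f at J1 fixed by 3)
#1 |J2  (common-f at J2 fixed by 4)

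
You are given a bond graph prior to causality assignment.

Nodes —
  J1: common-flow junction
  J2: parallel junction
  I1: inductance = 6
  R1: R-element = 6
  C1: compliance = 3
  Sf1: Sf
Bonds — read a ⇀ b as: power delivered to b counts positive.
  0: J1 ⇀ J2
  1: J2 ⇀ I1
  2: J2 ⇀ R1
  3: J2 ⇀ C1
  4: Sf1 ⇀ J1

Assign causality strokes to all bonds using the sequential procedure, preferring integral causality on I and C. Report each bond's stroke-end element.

bond 0 |J1
bond 1 |I1
bond 2 |R1
bond 3 |J2
bond 4 |Sf1

bond 4 stroke at Sf1  (source Sf1 imposes f)
bond 0 stroke at J1  (1-jn J1 has f-setter on 4)
bond 1 stroke at I1  (I1 outputs flow p/I1)
bond 3 stroke at J2  (C1: C, integral causality)
bond 2 stroke at R1  (J2 effort already set via bond 3)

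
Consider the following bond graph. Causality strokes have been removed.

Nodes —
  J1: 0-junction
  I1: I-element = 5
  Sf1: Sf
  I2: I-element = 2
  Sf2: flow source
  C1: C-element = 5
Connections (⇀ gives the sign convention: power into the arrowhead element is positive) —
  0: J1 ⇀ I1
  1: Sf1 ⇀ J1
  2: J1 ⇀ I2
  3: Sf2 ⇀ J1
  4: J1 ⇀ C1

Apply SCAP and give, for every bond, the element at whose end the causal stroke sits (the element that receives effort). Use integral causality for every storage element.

b0 stroke at I1
b1 stroke at Sf1
b2 stroke at I2
b3 stroke at Sf2
b4 stroke at J1

#1 |Sf1  (Sf1 fixes flow; stroke at Sf1)
#3 |Sf2  (Sf2 fixes flow; stroke at Sf2)
#0 |I1  (prefer integral on I1)
#2 |I2  (I2 integral (f out))
#4 |J1  (J1 needs exactly one e-in)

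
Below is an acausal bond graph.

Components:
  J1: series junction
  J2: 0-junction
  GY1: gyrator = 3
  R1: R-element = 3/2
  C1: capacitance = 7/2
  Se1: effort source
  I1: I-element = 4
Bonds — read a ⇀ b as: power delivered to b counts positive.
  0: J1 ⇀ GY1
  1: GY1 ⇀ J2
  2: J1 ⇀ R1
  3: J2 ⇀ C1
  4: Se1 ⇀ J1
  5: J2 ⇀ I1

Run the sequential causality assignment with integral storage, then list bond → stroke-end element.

b0 |GY1
b1 |GY1
b2 |J1
b3 |J2
b4 |J1
b5 |I1

β4 |J1  (Se1 (Se) sets effort on bond)
β3 |J2  (prefer integral on C1)
β1 |GY1  (J2: bond 3 brought effort, rest push out)
β5 |I1  (J2: bond 3 brought effort, rest push out)
β0 |GY1  (GY1 both-in/both-out from 1)
β2 |J1  (J1 flow already set via bond 0)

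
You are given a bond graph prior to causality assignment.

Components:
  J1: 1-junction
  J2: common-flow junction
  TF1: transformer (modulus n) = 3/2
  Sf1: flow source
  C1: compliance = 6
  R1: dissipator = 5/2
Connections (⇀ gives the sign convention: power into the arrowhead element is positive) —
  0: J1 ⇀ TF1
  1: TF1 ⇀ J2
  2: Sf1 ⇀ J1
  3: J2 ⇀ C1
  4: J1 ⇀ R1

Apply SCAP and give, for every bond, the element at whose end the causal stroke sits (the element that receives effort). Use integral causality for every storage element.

bond 2 |Sf1  (Sf1: flow source, stroke at near end)
bond 0 |J1  (common-f at J1 fixed by 2)
bond 4 |J1  (J1 flow already set via bond 2)
bond 1 |TF1  (through TF1, causality passes straight; one stroke at TF1)
bond 3 |J2  (J2 flow already set via bond 1)

β0 |J1
β1 |TF1
β2 |Sf1
β3 |J2
β4 |J1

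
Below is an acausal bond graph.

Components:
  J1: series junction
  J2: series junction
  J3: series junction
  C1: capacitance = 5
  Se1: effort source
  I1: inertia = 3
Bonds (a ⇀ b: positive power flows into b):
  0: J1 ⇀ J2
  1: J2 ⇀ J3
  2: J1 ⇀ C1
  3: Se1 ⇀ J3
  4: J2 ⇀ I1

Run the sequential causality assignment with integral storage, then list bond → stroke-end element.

bond 3 stroke→J3  (Se1 (Se) sets effort on bond)
bond 1 stroke→J2  (J3 needs exactly one f-in)
bond 2 stroke→J1  (C1 outputs effort q/C1)
bond 0 stroke→J2  (only one flow-in slot at J1)
bond 4 stroke→I1  (J2 needs exactly one f-in)

bond 0 stroke at J2
bond 1 stroke at J2
bond 2 stroke at J1
bond 3 stroke at J3
bond 4 stroke at I1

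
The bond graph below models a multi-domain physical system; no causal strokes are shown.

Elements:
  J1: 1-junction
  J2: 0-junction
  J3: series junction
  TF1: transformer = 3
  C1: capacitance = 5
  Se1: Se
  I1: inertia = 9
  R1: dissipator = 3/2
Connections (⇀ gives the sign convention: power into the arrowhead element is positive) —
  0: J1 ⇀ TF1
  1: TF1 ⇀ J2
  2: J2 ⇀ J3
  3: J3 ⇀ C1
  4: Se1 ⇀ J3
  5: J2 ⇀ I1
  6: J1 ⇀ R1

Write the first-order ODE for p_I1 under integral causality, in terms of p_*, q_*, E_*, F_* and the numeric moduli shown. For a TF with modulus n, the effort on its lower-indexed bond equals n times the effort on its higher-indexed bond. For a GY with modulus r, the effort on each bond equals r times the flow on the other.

b4 |J3  (source Se1 imposes e)
b3 |J3  (C1 integral (e out))
b2 |J2  (only one flow-in slot at J3)
b1 |TF1  (common-e at J2 fixed by 2)
b5 |I1  (J2 effort already set via bond 2)
b0 |J1  (TF1: transformer flips bond 1)
b6 |R1  (closing 1-jn rule on J1)

dp_I1/dt = -E_Se1 + q_C1/5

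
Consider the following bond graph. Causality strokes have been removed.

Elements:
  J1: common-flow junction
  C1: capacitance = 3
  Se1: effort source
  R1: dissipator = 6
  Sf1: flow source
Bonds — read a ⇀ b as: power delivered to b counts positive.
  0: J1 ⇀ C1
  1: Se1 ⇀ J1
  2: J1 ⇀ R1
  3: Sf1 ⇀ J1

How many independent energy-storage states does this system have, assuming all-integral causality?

1  (C1 all integral)

bond 1 stroke at J1  (source Se1 imposes e)
bond 3 stroke at Sf1  (Sf1: flow source, stroke at near end)
bond 0 stroke at J1  (J1: bond 3 brought flow, rest push out)
bond 2 stroke at J1  (common-f at J1 fixed by 3)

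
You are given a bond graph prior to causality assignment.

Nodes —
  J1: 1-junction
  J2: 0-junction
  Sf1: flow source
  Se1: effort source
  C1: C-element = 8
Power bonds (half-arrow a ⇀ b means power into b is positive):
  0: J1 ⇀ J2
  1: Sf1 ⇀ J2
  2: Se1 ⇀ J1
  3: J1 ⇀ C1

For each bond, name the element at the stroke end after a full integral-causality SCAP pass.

bond 1 stroke at Sf1  (Sf1: flow source, stroke at near end)
bond 2 stroke at J1  (Se1 fixes effort; stroke away)
bond 0 stroke at J2  (J2 needs exactly one e-in)
bond 3 stroke at J1  (J1: bond 0 brought flow, rest push out)

β0 |J2
β1 |Sf1
β2 |J1
β3 |J1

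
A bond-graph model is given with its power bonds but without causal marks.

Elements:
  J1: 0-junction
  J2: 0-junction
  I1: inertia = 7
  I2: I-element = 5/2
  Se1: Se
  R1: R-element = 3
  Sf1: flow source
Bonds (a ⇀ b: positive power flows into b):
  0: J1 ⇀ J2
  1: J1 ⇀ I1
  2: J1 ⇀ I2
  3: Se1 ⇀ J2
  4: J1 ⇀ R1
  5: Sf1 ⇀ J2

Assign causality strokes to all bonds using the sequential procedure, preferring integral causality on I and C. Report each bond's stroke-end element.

b3 stroke at J2  (Se1 (Se) sets effort on bond)
b5 stroke at Sf1  (Sf1 (Sf) sets flow on bond)
b0 stroke at J1  (0-jn J2 has e-setter on 3)
b1 stroke at I1  (0-jn J1 has e-setter on 0)
b2 stroke at I2  (J1: bond 0 brought effort, rest push out)
b4 stroke at R1  (0-jn J1 has e-setter on 0)

b0 stroke at J1
b1 stroke at I1
b2 stroke at I2
b3 stroke at J2
b4 stroke at R1
b5 stroke at Sf1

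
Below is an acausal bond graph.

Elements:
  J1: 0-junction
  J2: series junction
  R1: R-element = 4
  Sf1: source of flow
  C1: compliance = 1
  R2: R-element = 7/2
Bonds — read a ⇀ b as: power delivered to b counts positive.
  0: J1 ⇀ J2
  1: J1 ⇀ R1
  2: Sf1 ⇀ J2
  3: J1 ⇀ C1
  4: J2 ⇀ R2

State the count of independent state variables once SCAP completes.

bond 2 |Sf1  (Sf1 fixes flow; stroke at Sf1)
bond 0 |J2  (common-f at J2 fixed by 2)
bond 4 |J2  (1-jn J2 has f-setter on 2)
bond 3 |J1  (prefer integral on C1)
bond 1 |R1  (0-jn J1 has e-setter on 3)

1  (C1 all integral)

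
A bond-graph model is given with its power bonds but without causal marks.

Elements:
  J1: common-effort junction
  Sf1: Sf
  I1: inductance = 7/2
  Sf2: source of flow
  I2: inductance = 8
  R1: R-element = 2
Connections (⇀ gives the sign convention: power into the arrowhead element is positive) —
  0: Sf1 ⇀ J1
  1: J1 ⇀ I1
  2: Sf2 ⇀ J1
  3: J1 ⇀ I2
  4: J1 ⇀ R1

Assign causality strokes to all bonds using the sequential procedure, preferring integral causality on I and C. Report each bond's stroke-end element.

bond 0 |Sf1  (Sf1: flow source, stroke at near end)
bond 2 |Sf2  (Sf2 fixes flow; stroke at Sf2)
bond 1 |I1  (I1 integral (f out))
bond 3 |I2  (prefer integral on I2)
bond 4 |J1  (only one effort-in slot at J1)

bond 0 stroke at Sf1
bond 1 stroke at I1
bond 2 stroke at Sf2
bond 3 stroke at I2
bond 4 stroke at J1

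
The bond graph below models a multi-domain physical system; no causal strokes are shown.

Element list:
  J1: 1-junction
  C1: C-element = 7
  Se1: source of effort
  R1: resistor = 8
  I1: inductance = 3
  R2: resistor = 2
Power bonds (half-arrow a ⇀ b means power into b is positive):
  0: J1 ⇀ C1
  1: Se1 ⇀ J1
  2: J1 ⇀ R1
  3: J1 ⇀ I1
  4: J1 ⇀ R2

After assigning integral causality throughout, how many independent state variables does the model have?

2  (C1, I1 all integral)

#1 stroke at J1  (Se1 (Se) sets effort on bond)
#0 stroke at J1  (prefer integral on C1)
#3 stroke at I1  (I1 integral (f out))
#2 stroke at J1  (common-f at J1 fixed by 3)
#4 stroke at J1  (1-jn J1 has f-setter on 3)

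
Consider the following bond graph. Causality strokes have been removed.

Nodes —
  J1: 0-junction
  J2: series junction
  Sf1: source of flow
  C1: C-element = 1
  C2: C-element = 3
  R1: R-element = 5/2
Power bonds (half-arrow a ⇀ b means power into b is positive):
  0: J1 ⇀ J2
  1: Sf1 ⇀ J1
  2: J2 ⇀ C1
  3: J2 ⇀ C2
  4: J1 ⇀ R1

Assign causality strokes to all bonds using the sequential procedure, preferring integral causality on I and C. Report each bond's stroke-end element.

bond 0 stroke→J1
bond 1 stroke→Sf1
bond 2 stroke→J2
bond 3 stroke→J2
bond 4 stroke→R1

bond 1 |Sf1  (Sf1: flow source, stroke at near end)
bond 2 |J2  (prefer integral on C1)
bond 3 |J2  (C2 outputs effort q/C2)
bond 0 |J1  (closing 1-jn rule on J2)
bond 4 |R1  (J1 effort already set via bond 0)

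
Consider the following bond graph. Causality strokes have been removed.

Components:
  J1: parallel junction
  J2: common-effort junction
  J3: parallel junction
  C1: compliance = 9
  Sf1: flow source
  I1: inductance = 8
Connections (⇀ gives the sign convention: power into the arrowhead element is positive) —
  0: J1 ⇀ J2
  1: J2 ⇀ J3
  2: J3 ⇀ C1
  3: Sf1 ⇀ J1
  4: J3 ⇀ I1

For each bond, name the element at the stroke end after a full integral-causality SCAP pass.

β3 |Sf1  (Sf1 (Sf) sets flow on bond)
β0 |J1  (closing 0-jn rule on J1)
β1 |J2  (J2 needs exactly one e-in)
β2 |J3  (prefer integral on C1)
β4 |I1  (J3: bond 2 brought effort, rest push out)

#0 stroke→J1
#1 stroke→J2
#2 stroke→J3
#3 stroke→Sf1
#4 stroke→I1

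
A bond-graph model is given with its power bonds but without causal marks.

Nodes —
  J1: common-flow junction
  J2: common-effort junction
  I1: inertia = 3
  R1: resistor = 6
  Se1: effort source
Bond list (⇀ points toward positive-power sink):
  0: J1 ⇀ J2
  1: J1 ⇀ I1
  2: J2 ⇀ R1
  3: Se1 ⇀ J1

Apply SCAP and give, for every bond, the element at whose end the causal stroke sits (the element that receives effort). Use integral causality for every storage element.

bond 3 stroke→J1  (Se1 fixes effort; stroke away)
bond 1 stroke→I1  (I1 outputs flow p/I1)
bond 0 stroke→J1  (J1: bond 1 brought flow, rest push out)
bond 2 stroke→J2  (closing 0-jn rule on J2)

bond 0 →J1
bond 1 →I1
bond 2 →J2
bond 3 →J1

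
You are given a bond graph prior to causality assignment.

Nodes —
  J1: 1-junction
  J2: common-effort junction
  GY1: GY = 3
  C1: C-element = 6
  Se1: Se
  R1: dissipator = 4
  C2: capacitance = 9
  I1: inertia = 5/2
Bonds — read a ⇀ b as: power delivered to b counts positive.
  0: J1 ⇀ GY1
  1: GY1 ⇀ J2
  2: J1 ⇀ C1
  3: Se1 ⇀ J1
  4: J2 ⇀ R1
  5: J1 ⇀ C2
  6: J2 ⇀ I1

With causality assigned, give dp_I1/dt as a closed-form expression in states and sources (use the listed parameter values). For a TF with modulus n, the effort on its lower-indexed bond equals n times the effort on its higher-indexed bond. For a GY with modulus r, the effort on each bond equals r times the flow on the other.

#3 stroke→J1  (Se1 fixes effort; stroke away)
#2 stroke→J1  (C1 outputs effort q/C1)
#5 stroke→J1  (C2: C, integral causality)
#0 stroke→GY1  (only one flow-in slot at J1)
#1 stroke→GY1  (GY GY1: same side as bond 0)
#6 stroke→I1  (I1 outputs flow p/I1)
#4 stroke→J2  (J2: last free bond brings effort in)

dp_I1/dt = 4*E_Se1/3 - 8*p_I1/5 - 2*q_C1/9 - 4*q_C2/27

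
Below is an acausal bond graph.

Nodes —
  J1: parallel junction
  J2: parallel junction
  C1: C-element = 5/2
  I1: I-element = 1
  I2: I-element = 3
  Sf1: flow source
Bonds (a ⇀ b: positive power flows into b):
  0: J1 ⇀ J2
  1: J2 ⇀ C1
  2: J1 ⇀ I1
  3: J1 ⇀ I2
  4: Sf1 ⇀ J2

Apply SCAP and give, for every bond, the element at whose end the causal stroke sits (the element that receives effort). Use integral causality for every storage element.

b4 →Sf1  (Sf1 fixes flow; stroke at Sf1)
b1 →J2  (C1: C, integral causality)
b0 →J1  (J2 effort already set via bond 1)
b2 →I1  (common-e at J1 fixed by 0)
b3 →I2  (J1 effort already set via bond 0)

bond 0 stroke at J1
bond 1 stroke at J2
bond 2 stroke at I1
bond 3 stroke at I2
bond 4 stroke at Sf1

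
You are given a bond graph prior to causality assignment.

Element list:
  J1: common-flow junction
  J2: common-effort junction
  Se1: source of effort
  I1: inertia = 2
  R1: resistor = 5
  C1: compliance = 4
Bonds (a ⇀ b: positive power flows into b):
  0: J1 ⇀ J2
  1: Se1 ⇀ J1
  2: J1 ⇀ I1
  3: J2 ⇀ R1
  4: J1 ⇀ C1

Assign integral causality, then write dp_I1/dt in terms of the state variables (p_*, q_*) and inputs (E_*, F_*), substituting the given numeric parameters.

#1 stroke at J1  (Se1 fixes effort; stroke away)
#2 stroke at I1  (I1: I, integral causality)
#0 stroke at J1  (1-jn J1 has f-setter on 2)
#4 stroke at J1  (J1 flow already set via bond 2)
#3 stroke at J2  (J2 needs exactly one e-in)

dp_I1/dt = E_Se1 - 5*p_I1/2 - q_C1/4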